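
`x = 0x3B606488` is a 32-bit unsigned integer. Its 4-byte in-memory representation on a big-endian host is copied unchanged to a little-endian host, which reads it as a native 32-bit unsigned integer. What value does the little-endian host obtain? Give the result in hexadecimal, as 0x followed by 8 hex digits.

0x8864603B

Stored big-endian, the bytes at ascending addresses are 3B 60 64 88.
Read back as little-endian, the first byte is least significant, giving 0x8864603B.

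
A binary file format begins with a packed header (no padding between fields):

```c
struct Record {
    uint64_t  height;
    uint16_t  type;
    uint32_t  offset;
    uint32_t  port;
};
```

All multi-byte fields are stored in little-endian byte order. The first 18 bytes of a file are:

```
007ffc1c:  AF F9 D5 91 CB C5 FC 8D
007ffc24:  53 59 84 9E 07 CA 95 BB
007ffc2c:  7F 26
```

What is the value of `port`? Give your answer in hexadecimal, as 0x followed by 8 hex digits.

`port` follows `height` (8 B), `type` (2 B), `offset` (4 B), so it starts at offset 8 + 2 + 4 = 14 and occupies 4 bytes.
Bytes at offsets 14..17: 95 BB 7F 26.
Little-endian stores the least-significant byte at the lowest address.
Reassemble most-significant byte first: 26 7F BB 95 → 0x267FBB95.

0x267FBB95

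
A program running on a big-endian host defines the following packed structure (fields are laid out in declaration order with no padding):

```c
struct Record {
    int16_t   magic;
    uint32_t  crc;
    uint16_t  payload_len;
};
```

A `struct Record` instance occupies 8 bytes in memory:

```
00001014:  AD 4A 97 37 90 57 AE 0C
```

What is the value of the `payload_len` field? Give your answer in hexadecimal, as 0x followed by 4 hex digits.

0xAE0C

`payload_len` follows `magic` (2 B), `crc` (4 B), so it starts at offset 2 + 4 = 6 and occupies 2 bytes.
Bytes at offsets 6..7: AE 0C.
In big-endian order the high byte comes first in memory.
The bytes are already most-significant first: 0xAE0C.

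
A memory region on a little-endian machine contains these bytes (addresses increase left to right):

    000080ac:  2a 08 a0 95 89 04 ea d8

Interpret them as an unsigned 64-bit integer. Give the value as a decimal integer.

15630310445710051370

Little-endian: lowest address holds the least-significant byte.
Reassemble most-significant byte first: D8 EA 04 89 95 A0 08 2A → 0xD8EA048995A0082A.
0xD8EA048995A0082A = 15630310445710051370.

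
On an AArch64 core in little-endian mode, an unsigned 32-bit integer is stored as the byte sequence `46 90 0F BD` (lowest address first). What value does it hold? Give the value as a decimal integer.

In little-endian order the low byte comes first in memory.
Reassemble most-significant byte first: BD 0F 90 46 → 0xBD0F9046.
0xBD0F9046 = 3171913798.

3171913798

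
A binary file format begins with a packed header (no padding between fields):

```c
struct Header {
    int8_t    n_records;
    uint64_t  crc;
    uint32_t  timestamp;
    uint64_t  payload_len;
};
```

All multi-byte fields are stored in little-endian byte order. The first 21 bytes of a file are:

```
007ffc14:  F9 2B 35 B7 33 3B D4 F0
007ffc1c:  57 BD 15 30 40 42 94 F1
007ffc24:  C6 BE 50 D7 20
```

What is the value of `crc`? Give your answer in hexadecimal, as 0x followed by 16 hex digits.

0x57F0D43B33B7352B

`crc` follows `n_records` (1 byte), so it starts at byte offset 1 and occupies 8 bytes.
Bytes at offsets 1..8: 2B 35 B7 33 3B D4 F0 57.
Little-endian: lowest address holds the least-significant byte.
Reassemble most-significant byte first: 57 F0 D4 3B 33 B7 35 2B → 0x57F0D43B33B7352B.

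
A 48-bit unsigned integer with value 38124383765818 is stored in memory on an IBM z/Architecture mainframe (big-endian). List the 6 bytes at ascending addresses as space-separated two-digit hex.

38124383765818 in hexadecimal, padded to 48 bits, is 0x22AC865A053A.
Split into bytes (most-significant first): 22 AC 86 5A 05 3A.
Big-endian: lowest address holds the most-significant byte.
So the memory order matches the most-significant-first order: 22 AC 86 5A 05 3A.

22 AC 86 5A 05 3A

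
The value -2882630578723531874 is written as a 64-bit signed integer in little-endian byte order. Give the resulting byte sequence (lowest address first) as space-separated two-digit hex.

9E 53 81 F0 C2 D6 FE D7

Two's complement of -2882630578723531874 in 64 bits: 2882630578723531874 = 0x2801293D0F7EAC62; invert → 0xD7FED6C2F081539D; add 1 → 0xD7FED6C2F081539E.
Split into bytes (most-significant first): D7 FE D6 C2 F0 81 53 9E.
Little-endian: lowest address holds the least-significant byte.
So at ascending addresses the bytes are 9E 53 81 F0 C2 D6 FE D7.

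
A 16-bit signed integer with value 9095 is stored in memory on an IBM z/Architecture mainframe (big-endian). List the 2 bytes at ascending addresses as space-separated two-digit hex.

9095 in hexadecimal, padded to 16 bits, is 0x2387.
Split into bytes (most-significant first): 23 87.
Big-endian: lowest address holds the most-significant byte.
So the memory order matches the most-significant-first order: 23 87.

23 87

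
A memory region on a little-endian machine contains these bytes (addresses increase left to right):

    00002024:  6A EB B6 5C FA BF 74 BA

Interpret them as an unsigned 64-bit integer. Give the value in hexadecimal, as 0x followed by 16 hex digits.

Little-endian stores the least-significant byte at the lowest address.
Reassemble most-significant byte first: BA 74 BF FA 5C B6 EB 6A → 0xBA74BFFA5CB6EB6A.

0xBA74BFFA5CB6EB6A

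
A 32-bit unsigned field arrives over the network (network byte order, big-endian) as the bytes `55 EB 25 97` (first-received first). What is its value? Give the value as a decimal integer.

1441473943

Big-endian stores the most-significant byte at the lowest address.
The bytes are already most-significant first: 0x55EB2597.
0x55EB2597 = 1441473943.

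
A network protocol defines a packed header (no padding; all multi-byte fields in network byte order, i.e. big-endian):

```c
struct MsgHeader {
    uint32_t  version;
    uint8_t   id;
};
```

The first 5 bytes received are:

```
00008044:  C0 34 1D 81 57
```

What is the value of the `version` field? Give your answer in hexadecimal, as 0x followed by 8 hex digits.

0xC0341D81

`version` is the first field, at byte offset 0, occupying 4 bytes.
Bytes at offsets 0..3: C0 34 1D 81.
Big-endian stores the most-significant byte at the lowest address.
The bytes are already most-significant first: 0xC0341D81.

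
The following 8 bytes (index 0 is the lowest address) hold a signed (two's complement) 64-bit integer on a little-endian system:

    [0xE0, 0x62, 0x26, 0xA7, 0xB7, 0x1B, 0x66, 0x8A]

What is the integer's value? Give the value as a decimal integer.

Little-endian: lowest address holds the least-significant byte.
Reassemble most-significant byte first: 8A 66 1B B7 A7 26 62 E0 → 0x8A661BB7A72662E0.
Top bit is set, so as a signed 64-bit value this is 0x8A661BB7A72662E0 − 2^64 = -8474055173253733664.

-8474055173253733664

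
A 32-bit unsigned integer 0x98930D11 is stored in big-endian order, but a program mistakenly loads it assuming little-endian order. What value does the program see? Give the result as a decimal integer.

Stored big-endian, the bytes at ascending addresses are 98 93 0D 11.
Read back as little-endian, the first byte is least significant, giving 0x110D9398.
0x110D9398 = 286102424.

286102424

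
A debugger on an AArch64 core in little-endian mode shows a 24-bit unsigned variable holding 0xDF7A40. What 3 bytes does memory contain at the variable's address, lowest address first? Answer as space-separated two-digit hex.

Split into bytes (most-significant first): DF 7A 40.
Little-endian: lowest address holds the least-significant byte.
So at ascending addresses the bytes are 40 7A DF.

40 7A DF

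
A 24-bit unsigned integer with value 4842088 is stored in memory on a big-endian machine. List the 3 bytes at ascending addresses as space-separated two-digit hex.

49 E2 68

4842088 in hexadecimal, padded to 24 bits, is 0x49E268.
Split into bytes (most-significant first): 49 E2 68.
Big-endian stores the most-significant byte at the lowest address.
So the memory order matches the most-significant-first order: 49 E2 68.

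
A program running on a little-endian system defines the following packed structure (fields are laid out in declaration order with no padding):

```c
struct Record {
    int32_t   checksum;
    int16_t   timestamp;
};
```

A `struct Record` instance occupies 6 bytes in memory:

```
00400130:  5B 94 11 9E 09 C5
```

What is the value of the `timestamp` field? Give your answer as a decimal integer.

-15095

`timestamp` follows `checksum` (4 bytes), so it starts at byte offset 4 and occupies 2 bytes.
Bytes at offsets 4..5: 09 C5.
Little-endian: lowest address holds the least-significant byte.
Reassemble most-significant byte first: C5 09 → 0xC509.
Top bit is set, so as a signed 16-bit value this is 0xC509 − 2^16 = -15095.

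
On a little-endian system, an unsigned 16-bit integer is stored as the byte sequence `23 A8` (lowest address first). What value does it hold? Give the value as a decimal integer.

43043

In little-endian order the low byte comes first in memory.
Reassemble most-significant byte first: A8 23 → 0xA823.
0xA823 = 43043.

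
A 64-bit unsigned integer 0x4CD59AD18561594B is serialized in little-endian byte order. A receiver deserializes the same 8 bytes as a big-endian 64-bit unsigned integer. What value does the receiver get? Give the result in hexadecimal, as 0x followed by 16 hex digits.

Stored little-endian, the bytes at ascending addresses are 4B 59 61 85 D1 9A D5 4C.
Read back as big-endian, the last byte is least significant, giving 0x4B596185D19AD54C.

0x4B596185D19AD54C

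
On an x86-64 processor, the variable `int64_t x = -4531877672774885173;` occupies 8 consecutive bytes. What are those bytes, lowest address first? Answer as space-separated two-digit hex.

Two's complement of -4531877672774885173 in 64 bits: 4531877672774885173 = 0x3EE476BB83455F35; invert → 0xC11B89447CBAA0CA; add 1 → 0xC11B89447CBAA0CB.
Split into bytes (most-significant first): C1 1B 89 44 7C BA A0 CB.
Little-endian stores the least-significant byte at the lowest address.
So at ascending addresses the bytes are CB A0 BA 7C 44 89 1B C1.

CB A0 BA 7C 44 89 1B C1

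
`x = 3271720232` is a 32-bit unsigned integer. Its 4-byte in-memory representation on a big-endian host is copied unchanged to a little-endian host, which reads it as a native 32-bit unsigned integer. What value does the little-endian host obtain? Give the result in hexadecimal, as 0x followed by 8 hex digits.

0x287D02C3

3271720232 in 32-bit hexadecimal is 0xC3027D28.
Stored big-endian, the bytes at ascending addresses are C3 02 7D 28.
Read back as little-endian, the first byte is least significant, giving 0x287D02C3.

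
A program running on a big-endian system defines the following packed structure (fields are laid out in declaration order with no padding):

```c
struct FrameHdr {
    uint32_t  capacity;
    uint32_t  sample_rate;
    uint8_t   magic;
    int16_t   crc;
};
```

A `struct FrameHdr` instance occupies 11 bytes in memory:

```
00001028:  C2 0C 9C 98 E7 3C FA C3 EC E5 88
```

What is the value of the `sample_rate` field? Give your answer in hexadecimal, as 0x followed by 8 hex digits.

0xE73CFAC3

`sample_rate` follows `capacity` (4 bytes), so it starts at byte offset 4 and occupies 4 bytes.
Bytes at offsets 4..7: E7 3C FA C3.
Big-endian: lowest address holds the most-significant byte.
The bytes are already most-significant first: 0xE73CFAC3.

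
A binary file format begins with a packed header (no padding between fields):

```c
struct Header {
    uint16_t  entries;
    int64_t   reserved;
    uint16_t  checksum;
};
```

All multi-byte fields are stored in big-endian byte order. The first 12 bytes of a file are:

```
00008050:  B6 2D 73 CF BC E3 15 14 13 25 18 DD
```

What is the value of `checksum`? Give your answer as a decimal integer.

6365

`checksum` follows `entries` (2 B), `reserved` (8 B), so it starts at offset 2 + 8 = 10 and occupies 2 bytes.
Bytes at offsets 10..11: 18 DD.
Big-endian: lowest address holds the most-significant byte.
The bytes are already most-significant first: 0x18DD.
0x18DD = 6365.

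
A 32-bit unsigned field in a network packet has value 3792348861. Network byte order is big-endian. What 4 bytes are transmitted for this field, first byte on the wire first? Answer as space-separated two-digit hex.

E2 0A A6 BD

3792348861 in hexadecimal, padded to 32 bits, is 0xE20AA6BD.
Split into bytes (most-significant first): E2 0A A6 BD.
Big-endian stores the most-significant byte at the lowest address.
So the memory order matches the most-significant-first order: E2 0A A6 BD.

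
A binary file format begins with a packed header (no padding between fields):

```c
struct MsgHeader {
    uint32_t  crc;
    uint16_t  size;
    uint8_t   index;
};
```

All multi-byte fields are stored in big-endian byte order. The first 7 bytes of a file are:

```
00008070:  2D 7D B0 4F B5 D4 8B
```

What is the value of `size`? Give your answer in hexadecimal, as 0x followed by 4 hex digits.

0xB5D4

`size` follows `crc` (4 bytes), so it starts at byte offset 4 and occupies 2 bytes.
Bytes at offsets 4..5: B5 D4.
Big-endian stores the most-significant byte at the lowest address.
The bytes are already most-significant first: 0xB5D4.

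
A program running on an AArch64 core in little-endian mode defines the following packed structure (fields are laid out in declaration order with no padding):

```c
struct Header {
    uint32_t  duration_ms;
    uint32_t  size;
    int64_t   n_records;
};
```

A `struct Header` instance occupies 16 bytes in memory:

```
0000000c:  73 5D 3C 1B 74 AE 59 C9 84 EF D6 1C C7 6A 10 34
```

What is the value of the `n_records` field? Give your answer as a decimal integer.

`n_records` follows `duration_ms` (4 B), `size` (4 B), so it starts at offset 4 + 4 = 8 and occupies 8 bytes.
Bytes at offsets 8..15: 84 EF D6 1C C7 6A 10 34.
In little-endian order the low byte comes first in memory.
Reassemble most-significant byte first: 34 10 6A C7 1C D6 EF 84 → 0x34106AC71CD6EF84.
0x34106AC71CD6EF84 = 3751615893014507396.

3751615893014507396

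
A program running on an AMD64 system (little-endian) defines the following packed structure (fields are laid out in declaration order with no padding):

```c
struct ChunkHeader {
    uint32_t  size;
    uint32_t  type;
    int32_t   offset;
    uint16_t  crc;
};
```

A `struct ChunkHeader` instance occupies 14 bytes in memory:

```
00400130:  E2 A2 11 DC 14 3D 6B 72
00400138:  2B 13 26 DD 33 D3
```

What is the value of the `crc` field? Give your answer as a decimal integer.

`crc` follows `size` (4 B), `type` (4 B), `offset` (4 B), so it starts at offset 4 + 4 + 4 = 12 and occupies 2 bytes.
Bytes at offsets 12..13: 33 D3.
Little-endian stores the least-significant byte at the lowest address.
Reassemble most-significant byte first: D3 33 → 0xD333.
0xD333 = 54067.

54067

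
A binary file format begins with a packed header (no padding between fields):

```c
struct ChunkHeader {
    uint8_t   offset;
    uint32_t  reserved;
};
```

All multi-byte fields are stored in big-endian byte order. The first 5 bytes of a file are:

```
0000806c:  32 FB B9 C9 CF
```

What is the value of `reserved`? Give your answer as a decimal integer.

4223257039

`reserved` follows `offset` (1 byte), so it starts at byte offset 1 and occupies 4 bytes.
Bytes at offsets 1..4: FB B9 C9 CF.
Big-endian: lowest address holds the most-significant byte.
The bytes are already most-significant first: 0xFBB9C9CF.
0xFBB9C9CF = 4223257039.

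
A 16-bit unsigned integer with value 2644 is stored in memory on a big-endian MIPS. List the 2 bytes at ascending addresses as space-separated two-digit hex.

0A 54

2644 in hexadecimal, padded to 16 bits, is 0x0A54.
Split into bytes (most-significant first): 0A 54.
Big-endian: lowest address holds the most-significant byte.
So the memory order matches the most-significant-first order: 0A 54.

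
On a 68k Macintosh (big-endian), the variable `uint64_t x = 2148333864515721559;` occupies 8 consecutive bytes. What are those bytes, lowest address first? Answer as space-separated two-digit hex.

2148333864515721559 in hexadecimal, padded to 64 bits, is 0x1DD06A447566D957.
Split into bytes (most-significant first): 1D D0 6A 44 75 66 D9 57.
In big-endian order the high byte comes first in memory.
So the memory order matches the most-significant-first order: 1D D0 6A 44 75 66 D9 57.

1D D0 6A 44 75 66 D9 57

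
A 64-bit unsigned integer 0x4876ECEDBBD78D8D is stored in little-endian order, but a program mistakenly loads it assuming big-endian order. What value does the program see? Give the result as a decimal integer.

Stored little-endian, the bytes at ascending addresses are 8D 8D D7 BB ED EC 76 48.
Read back as big-endian, the last byte is least significant, giving 0x8D8DD7BBEDEC7648.
0x8D8DD7BBEDEC7648 = 10200045933214594632.

10200045933214594632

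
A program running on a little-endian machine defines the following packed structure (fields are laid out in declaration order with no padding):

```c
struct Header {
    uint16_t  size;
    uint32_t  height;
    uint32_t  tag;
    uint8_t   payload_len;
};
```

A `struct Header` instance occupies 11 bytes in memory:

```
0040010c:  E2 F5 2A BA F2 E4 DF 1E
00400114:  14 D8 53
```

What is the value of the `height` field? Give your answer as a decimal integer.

`height` follows `size` (2 bytes), so it starts at byte offset 2 and occupies 4 bytes.
Bytes at offsets 2..5: 2A BA F2 E4.
Little-endian stores the least-significant byte at the lowest address.
Reassemble most-significant byte first: E4 F2 BA 2A → 0xE4F2BA2A.
0xE4F2BA2A = 3841112618.

3841112618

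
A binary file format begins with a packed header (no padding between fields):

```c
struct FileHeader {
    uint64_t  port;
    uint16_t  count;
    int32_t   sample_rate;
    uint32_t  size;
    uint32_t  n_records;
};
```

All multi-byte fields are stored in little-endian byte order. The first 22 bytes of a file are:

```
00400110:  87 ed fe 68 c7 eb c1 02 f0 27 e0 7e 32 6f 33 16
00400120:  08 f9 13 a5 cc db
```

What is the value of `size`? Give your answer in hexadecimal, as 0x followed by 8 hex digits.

`size` follows `port` (8 B), `count` (2 B), `sample_rate` (4 B), so it starts at offset 8 + 2 + 4 = 14 and occupies 4 bytes.
Bytes at offsets 14..17: 33 16 08 F9.
Little-endian stores the least-significant byte at the lowest address.
Reassemble most-significant byte first: F9 08 16 33 → 0xF9081633.

0xF9081633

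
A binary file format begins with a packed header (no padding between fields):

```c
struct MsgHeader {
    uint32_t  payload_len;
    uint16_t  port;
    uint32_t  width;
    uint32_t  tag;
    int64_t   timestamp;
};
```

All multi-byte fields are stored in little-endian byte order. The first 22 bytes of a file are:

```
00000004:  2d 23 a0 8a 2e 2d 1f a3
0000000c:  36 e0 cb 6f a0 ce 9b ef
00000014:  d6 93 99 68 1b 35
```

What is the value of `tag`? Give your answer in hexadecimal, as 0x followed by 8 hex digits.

0xCEA06FCB

`tag` follows `payload_len` (4 B), `port` (2 B), `width` (4 B), so it starts at offset 4 + 2 + 4 = 10 and occupies 4 bytes.
Bytes at offsets 10..13: CB 6F A0 CE.
In little-endian order the low byte comes first in memory.
Reassemble most-significant byte first: CE A0 6F CB → 0xCEA06FCB.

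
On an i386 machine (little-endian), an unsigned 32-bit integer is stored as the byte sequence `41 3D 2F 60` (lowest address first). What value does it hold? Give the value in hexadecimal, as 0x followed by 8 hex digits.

In little-endian order the low byte comes first in memory.
Reassemble most-significant byte first: 60 2F 3D 41 → 0x602F3D41.

0x602F3D41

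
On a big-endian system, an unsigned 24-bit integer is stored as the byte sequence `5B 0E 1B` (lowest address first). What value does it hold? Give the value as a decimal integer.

Big-endian: lowest address holds the most-significant byte.
The bytes are already most-significant first: 0x5B0E1B.
0x5B0E1B = 5967387.

5967387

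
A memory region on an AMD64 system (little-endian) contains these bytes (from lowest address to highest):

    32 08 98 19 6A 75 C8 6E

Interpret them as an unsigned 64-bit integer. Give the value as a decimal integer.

7982759438070581298

Little-endian: lowest address holds the least-significant byte.
Reassemble most-significant byte first: 6E C8 75 6A 19 98 08 32 → 0x6EC8756A19980832.
0x6EC8756A19980832 = 7982759438070581298.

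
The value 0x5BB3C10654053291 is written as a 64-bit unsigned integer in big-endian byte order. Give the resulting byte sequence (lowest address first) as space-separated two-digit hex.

5B B3 C1 06 54 05 32 91

Split into bytes (most-significant first): 5B B3 C1 06 54 05 32 91.
In big-endian order the high byte comes first in memory.
So the memory order matches the most-significant-first order: 5B B3 C1 06 54 05 32 91.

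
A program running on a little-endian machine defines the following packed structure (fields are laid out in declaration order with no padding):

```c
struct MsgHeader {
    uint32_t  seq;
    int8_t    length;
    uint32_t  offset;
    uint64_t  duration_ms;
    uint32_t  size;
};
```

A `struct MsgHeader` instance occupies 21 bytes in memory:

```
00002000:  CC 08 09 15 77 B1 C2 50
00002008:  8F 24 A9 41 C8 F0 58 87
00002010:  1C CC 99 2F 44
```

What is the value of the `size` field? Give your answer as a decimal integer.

`size` follows `seq` (4 B), `length` (1 B), `offset` (4 B), `duration_ms` (8 B), so it starts at offset 4 + 1 + 4 + 8 = 17 and occupies 4 bytes.
Bytes at offsets 17..20: CC 99 2F 44.
Little-endian stores the least-significant byte at the lowest address.
Reassemble most-significant byte first: 44 2F 99 CC → 0x442F99CC.
0x442F99CC = 1143970252.

1143970252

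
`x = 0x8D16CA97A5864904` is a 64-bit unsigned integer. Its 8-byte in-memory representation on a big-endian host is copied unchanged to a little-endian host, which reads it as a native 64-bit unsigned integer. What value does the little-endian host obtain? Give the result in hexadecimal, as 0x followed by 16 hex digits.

0x044986A597CA168D

Stored big-endian, the bytes at ascending addresses are 8D 16 CA 97 A5 86 49 04.
Read back as little-endian, the first byte is least significant, giving 0x044986A597CA168D.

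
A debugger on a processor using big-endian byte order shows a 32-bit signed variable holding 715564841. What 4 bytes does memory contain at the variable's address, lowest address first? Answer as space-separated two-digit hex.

715564841 in hexadecimal, padded to 32 bits, is 0x2AA6A729.
Split into bytes (most-significant first): 2A A6 A7 29.
Big-endian stores the most-significant byte at the lowest address.
So the memory order matches the most-significant-first order: 2A A6 A7 29.

2A A6 A7 29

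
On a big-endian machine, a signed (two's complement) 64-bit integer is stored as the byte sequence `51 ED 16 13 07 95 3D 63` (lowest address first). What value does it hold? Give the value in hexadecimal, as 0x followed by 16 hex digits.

In big-endian order the high byte comes first in memory.
The bytes are already most-significant first: 0x51ED161307953D63.

0x51ED161307953D63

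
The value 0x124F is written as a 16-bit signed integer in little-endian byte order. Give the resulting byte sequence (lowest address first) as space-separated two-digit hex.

4F 12

Split into bytes (most-significant first): 12 4F.
In little-endian order the low byte comes first in memory.
So at ascending addresses the bytes are 4F 12.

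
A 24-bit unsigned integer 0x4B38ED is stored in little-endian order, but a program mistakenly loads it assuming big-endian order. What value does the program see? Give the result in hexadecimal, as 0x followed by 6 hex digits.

Stored little-endian, the bytes at ascending addresses are ED 38 4B.
Read back as big-endian, the last byte is least significant, giving 0xED384B.

0xED384B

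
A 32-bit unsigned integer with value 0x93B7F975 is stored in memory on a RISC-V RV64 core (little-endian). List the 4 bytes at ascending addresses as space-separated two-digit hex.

Split into bytes (most-significant first): 93 B7 F9 75.
In little-endian order the low byte comes first in memory.
So at ascending addresses the bytes are 75 F9 B7 93.

75 F9 B7 93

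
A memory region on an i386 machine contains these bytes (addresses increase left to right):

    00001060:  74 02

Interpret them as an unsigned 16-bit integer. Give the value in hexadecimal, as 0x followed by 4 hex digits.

In little-endian order the low byte comes first in memory.
Reassemble most-significant byte first: 02 74 → 0x0274.

0x0274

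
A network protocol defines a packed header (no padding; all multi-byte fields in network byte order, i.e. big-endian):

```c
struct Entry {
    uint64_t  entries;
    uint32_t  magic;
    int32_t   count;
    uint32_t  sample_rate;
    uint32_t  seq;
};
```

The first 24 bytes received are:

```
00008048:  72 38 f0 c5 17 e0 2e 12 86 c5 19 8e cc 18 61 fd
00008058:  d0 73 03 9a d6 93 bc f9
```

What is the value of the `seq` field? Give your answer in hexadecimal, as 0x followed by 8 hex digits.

`seq` follows `entries` (8 B), `magic` (4 B), `count` (4 B), `sample_rate` (4 B), so it starts at offset 8 + 4 + 4 + 4 = 20 and occupies 4 bytes.
Bytes at offsets 20..23: D6 93 BC F9.
In big-endian order the high byte comes first in memory.
The bytes are already most-significant first: 0xD693BCF9.

0xD693BCF9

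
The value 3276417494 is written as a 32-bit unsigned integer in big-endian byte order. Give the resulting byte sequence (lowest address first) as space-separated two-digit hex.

C3 4A 29 D6

3276417494 in hexadecimal, padded to 32 bits, is 0xC34A29D6.
Split into bytes (most-significant first): C3 4A 29 D6.
Big-endian stores the most-significant byte at the lowest address.
So the memory order matches the most-significant-first order: C3 4A 29 D6.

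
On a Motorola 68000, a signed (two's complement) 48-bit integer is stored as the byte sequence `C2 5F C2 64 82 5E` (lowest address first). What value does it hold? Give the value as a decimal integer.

-67758437662114

In big-endian order the high byte comes first in memory.
The bytes are already most-significant first: 0xC25FC264825E.
Top bit is set, so as a signed 48-bit value this is 0xC25FC264825E − 2^48 = -67758437662114.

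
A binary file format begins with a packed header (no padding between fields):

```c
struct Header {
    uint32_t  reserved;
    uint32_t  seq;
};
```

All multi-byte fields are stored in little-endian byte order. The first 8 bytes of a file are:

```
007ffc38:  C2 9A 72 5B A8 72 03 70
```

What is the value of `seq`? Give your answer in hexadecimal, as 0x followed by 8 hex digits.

0x700372A8

`seq` follows `reserved` (4 bytes), so it starts at byte offset 4 and occupies 4 bytes.
Bytes at offsets 4..7: A8 72 03 70.
Little-endian: lowest address holds the least-significant byte.
Reassemble most-significant byte first: 70 03 72 A8 → 0x700372A8.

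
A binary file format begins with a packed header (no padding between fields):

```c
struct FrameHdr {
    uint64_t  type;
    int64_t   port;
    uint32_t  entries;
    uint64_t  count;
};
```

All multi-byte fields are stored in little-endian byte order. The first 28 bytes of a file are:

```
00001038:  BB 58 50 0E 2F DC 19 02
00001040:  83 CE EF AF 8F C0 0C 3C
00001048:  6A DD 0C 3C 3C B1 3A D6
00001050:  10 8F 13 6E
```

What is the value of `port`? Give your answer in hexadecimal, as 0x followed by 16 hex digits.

`port` follows `type` (8 bytes), so it starts at byte offset 8 and occupies 8 bytes.
Bytes at offsets 8..15: 83 CE EF AF 8F C0 0C 3C.
Little-endian: lowest address holds the least-significant byte.
Reassemble most-significant byte first: 3C 0C C0 8F AF EF CE 83 → 0x3C0CC08FAFEFCE83.

0x3C0CC08FAFEFCE83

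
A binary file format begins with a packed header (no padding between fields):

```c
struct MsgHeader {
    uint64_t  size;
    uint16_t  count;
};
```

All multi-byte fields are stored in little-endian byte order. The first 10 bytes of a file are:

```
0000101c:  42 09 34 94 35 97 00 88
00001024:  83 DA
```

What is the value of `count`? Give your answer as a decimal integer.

55939

`count` follows `size` (8 bytes), so it starts at byte offset 8 and occupies 2 bytes.
Bytes at offsets 8..9: 83 DA.
Little-endian stores the least-significant byte at the lowest address.
Reassemble most-significant byte first: DA 83 → 0xDA83.
0xDA83 = 55939.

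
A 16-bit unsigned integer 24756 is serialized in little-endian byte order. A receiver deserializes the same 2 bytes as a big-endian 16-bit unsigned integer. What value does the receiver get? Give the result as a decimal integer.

46176

24756 in 16-bit hexadecimal is 0x60B4.
Stored little-endian, the bytes at ascending addresses are B4 60.
Read back as big-endian, the last byte is least significant, giving 0xB460.
0xB460 = 46176.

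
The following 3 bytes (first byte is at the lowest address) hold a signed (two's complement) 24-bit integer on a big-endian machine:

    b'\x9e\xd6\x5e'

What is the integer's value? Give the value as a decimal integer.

Big-endian stores the most-significant byte at the lowest address.
The bytes are already most-significant first: 0x9ED65E.
Top bit is set, so as a signed 24-bit value this is 0x9ED65E − 2^24 = -6367650.

-6367650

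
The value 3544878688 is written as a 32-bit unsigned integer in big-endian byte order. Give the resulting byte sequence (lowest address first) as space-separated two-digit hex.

3544878688 in hexadecimal, padded to 32 bits, is 0xD34A8E60.
Split into bytes (most-significant first): D3 4A 8E 60.
Big-endian stores the most-significant byte at the lowest address.
So the memory order matches the most-significant-first order: D3 4A 8E 60.

D3 4A 8E 60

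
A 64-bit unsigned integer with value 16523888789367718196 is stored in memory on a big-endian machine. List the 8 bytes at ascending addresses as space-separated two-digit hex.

E5 50 A5 4E 7E 52 81 34

16523888789367718196 in hexadecimal, padded to 64 bits, is 0xE550A54E7E528134.
Split into bytes (most-significant first): E5 50 A5 4E 7E 52 81 34.
Big-endian stores the most-significant byte at the lowest address.
So the memory order matches the most-significant-first order: E5 50 A5 4E 7E 52 81 34.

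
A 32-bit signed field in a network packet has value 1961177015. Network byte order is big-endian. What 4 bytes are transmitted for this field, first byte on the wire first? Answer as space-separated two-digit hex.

1961177015 in hexadecimal, padded to 32 bits, is 0x74E52FB7.
Split into bytes (most-significant first): 74 E5 2F B7.
In big-endian order the high byte comes first in memory.
So the memory order matches the most-significant-first order: 74 E5 2F B7.

74 E5 2F B7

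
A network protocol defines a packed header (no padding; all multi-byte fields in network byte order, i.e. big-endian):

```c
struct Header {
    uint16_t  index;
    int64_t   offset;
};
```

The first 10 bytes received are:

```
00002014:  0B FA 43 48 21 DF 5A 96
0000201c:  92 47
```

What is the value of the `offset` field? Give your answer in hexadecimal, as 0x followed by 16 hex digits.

0x434821DF5A969247

`offset` follows `index` (2 bytes), so it starts at byte offset 2 and occupies 8 bytes.
Bytes at offsets 2..9: 43 48 21 DF 5A 96 92 47.
Big-endian: lowest address holds the most-significant byte.
The bytes are already most-significant first: 0x434821DF5A969247.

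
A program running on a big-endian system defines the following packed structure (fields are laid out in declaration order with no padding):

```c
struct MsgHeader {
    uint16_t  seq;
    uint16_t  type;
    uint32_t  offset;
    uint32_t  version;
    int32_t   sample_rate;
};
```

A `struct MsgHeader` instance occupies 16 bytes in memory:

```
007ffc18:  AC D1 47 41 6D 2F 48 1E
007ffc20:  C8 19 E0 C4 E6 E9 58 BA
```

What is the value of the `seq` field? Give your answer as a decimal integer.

`seq` is the first field, at byte offset 0, occupying 2 bytes.
Bytes at offsets 0..1: AC D1.
Big-endian: lowest address holds the most-significant byte.
The bytes are already most-significant first: 0xACD1.
0xACD1 = 44241.

44241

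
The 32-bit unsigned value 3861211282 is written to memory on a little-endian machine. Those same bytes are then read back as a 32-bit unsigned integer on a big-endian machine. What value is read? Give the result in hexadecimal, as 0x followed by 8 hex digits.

0x926825E6

3861211282 in 32-bit hexadecimal is 0xE6256892.
Stored little-endian, the bytes at ascending addresses are 92 68 25 E6.
Read back as big-endian, the last byte is least significant, giving 0x926825E6.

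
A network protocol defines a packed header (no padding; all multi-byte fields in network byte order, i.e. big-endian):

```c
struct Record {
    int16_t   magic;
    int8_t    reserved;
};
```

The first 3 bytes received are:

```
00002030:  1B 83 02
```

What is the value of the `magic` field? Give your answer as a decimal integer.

7043

`magic` is the first field, at byte offset 0, occupying 2 bytes.
Bytes at offsets 0..1: 1B 83.
Big-endian stores the most-significant byte at the lowest address.
The bytes are already most-significant first: 0x1B83.
0x1B83 = 7043.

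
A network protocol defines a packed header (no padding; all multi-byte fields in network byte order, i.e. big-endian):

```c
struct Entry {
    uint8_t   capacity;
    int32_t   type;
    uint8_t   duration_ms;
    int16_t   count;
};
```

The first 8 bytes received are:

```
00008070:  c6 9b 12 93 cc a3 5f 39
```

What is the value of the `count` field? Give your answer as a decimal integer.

24377

`count` follows `capacity` (1 B), `type` (4 B), `duration_ms` (1 B), so it starts at offset 1 + 4 + 1 = 6 and occupies 2 bytes.
Bytes at offsets 6..7: 5F 39.
Big-endian stores the most-significant byte at the lowest address.
The bytes are already most-significant first: 0x5F39.
0x5F39 = 24377.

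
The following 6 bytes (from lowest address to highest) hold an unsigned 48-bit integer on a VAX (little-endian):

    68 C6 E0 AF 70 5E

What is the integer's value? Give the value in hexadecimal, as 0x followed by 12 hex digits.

In little-endian order the low byte comes first in memory.
Reassemble most-significant byte first: 5E 70 AF E0 C6 68 → 0x5E70AFE0C668.

0x5E70AFE0C668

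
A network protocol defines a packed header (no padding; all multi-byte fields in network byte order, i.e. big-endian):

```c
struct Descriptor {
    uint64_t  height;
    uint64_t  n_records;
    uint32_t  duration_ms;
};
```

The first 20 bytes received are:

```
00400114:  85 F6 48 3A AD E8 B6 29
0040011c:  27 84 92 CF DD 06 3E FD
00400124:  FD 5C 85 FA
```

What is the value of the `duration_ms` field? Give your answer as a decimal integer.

`duration_ms` follows `height` (8 B), `n_records` (8 B), so it starts at offset 8 + 8 = 16 and occupies 4 bytes.
Bytes at offsets 16..19: FD 5C 85 FA.
Big-endian: lowest address holds the most-significant byte.
The bytes are already most-significant first: 0xFD5C85FA.
0xFD5C85FA = 4250699258.

4250699258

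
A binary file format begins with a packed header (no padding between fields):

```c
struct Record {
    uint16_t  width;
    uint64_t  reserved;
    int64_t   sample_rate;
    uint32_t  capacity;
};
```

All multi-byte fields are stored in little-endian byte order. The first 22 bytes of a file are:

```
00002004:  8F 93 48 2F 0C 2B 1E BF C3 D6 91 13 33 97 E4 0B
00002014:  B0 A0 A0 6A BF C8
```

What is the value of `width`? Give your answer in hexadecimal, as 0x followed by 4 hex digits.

`width` is the first field, at byte offset 0, occupying 2 bytes.
Bytes at offsets 0..1: 8F 93.
Little-endian stores the least-significant byte at the lowest address.
Reassemble most-significant byte first: 93 8F → 0x938F.

0x938F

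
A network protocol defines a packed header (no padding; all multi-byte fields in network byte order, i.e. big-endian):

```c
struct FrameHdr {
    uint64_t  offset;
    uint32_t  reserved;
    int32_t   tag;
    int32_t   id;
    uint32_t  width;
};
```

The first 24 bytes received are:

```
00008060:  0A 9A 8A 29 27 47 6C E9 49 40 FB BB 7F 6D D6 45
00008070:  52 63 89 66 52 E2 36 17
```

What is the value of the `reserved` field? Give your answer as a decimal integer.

`reserved` follows `offset` (8 bytes), so it starts at byte offset 8 and occupies 4 bytes.
Bytes at offsets 8..11: 49 40 FB BB.
In big-endian order the high byte comes first in memory.
The bytes are already most-significant first: 0x4940FBBB.
0x4940FBBB = 1228995515.

1228995515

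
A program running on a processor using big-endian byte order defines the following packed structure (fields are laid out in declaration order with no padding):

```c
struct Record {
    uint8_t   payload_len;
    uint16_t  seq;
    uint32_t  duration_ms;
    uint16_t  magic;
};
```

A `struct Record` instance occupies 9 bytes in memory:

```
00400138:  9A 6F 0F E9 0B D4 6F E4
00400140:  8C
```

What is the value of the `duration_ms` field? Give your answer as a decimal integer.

`duration_ms` follows `payload_len` (1 B), `seq` (2 B), so it starts at offset 1 + 2 = 3 and occupies 4 bytes.
Bytes at offsets 3..6: E9 0B D4 6F.
Big-endian: lowest address holds the most-significant byte.
The bytes are already most-significant first: 0xE90BD46F.
0xE90BD46F = 3909866607.

3909866607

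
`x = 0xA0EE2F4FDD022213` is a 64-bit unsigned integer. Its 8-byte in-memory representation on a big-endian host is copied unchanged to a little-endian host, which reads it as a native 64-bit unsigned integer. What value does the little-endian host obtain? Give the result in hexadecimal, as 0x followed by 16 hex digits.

0x132202DD4F2FEEA0

Stored big-endian, the bytes at ascending addresses are A0 EE 2F 4F DD 02 22 13.
Read back as little-endian, the first byte is least significant, giving 0x132202DD4F2FEEA0.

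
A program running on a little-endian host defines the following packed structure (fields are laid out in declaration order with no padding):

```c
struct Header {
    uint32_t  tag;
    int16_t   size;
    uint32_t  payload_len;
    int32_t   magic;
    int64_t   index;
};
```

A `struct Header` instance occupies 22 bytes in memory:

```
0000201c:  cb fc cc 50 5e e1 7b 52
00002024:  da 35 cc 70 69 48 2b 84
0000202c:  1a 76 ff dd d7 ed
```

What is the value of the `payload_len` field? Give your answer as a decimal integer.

903500411

`payload_len` follows `tag` (4 B), `size` (2 B), so it starts at offset 4 + 2 = 6 and occupies 4 bytes.
Bytes at offsets 6..9: 7B 52 DA 35.
Little-endian stores the least-significant byte at the lowest address.
Reassemble most-significant byte first: 35 DA 52 7B → 0x35DA527B.
0x35DA527B = 903500411.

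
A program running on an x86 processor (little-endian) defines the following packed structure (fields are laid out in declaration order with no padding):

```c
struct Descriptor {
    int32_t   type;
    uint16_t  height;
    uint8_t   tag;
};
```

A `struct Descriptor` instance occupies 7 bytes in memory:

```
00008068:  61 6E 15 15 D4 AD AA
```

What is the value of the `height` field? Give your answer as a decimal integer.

44500

`height` follows `type` (4 bytes), so it starts at byte offset 4 and occupies 2 bytes.
Bytes at offsets 4..5: D4 AD.
Little-endian: lowest address holds the least-significant byte.
Reassemble most-significant byte first: AD D4 → 0xADD4.
0xADD4 = 44500.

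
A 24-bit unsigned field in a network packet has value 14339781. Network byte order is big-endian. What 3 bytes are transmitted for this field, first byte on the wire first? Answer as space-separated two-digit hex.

14339781 in hexadecimal, padded to 24 bits, is 0xDACEC5.
Split into bytes (most-significant first): DA CE C5.
In big-endian order the high byte comes first in memory.
So the memory order matches the most-significant-first order: DA CE C5.

DA CE C5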